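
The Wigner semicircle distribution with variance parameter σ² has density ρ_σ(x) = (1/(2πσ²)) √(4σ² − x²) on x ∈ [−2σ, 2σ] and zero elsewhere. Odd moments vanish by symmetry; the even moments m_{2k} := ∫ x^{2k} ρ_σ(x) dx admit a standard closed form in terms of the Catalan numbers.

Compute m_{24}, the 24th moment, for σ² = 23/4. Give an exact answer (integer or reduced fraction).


By the scaled semicircle moment identity, m_{2k} = σ^{2k} · C_k with k = 12.
C_12 = (1/(k+1)) · C(2k, k) = (1/13) · C(24, 12) = (1/13) · 2704156 = 208012.
σ^{2k} = (σ²)^k = (23/4)^12 = 21914624432020321/16777216.

Therefore m_{24} = σ^{24} · C_12 = (21914624432020321/16777216) · 208012 = 1139626214338352752963/4194304.


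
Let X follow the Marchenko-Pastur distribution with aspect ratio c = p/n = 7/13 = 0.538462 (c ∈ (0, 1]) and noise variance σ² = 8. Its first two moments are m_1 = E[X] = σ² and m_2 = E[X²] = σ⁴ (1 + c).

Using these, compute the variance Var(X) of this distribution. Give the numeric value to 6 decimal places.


m_1 = E[X] = σ² = 8, so m_1² = 64.
m_2 = E[X²] = σ⁴ (1 + c) = 64 · (1 + 0.538462) = 64 · 1.538462 = 98.461538.
(Note m_2 − m_1² simplifies to c · σ⁴ = 0.538462 · 64.)

Var(X) = m_2 − m_1² = 98.461538 − 64 = 34.461538.


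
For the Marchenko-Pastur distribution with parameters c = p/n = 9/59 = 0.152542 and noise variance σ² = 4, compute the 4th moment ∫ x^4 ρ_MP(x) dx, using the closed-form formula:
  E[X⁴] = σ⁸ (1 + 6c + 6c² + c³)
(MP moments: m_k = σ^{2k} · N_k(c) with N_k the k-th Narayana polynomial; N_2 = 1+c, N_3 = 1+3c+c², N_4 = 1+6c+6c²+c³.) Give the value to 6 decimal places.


E[X⁴] = σ⁸ (1 + 6c + 6c² + c³) (fourth MP moment). With σ² = 4 (so σ⁸ = 256) and c = 9/59 = 0.152542: E[X⁴] = 256 · (1 + 6·0.152542 + 6·(0.152542)² + (0.152542)³) = 256 · 2.058419.

So E[X^4] = 526.955219.


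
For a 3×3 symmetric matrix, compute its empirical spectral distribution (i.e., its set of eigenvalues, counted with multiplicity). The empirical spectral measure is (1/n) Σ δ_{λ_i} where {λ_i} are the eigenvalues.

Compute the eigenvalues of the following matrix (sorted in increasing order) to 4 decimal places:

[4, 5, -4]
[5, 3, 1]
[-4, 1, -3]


Since M is real symmetric, all three eigenvalues are real; they are the roots of det(λI − M) = λ³ − (tr M) λ² + s λ − det M, where s is the sum of the principal 2×2 minors.
tr M = 4 + 3 + (-3) = 4.
s = (4·3 − 5²) + (4·(-3) − (-4)²) + (3·(-3) − 1²) = -13 + (-28) + (-10) = -51.
det M (expand along row 1) = 4·(-10) − 5·(-11) + (-4)·17 = -53.
Characteristic polynomial: λ³ − 4λ² − 51λ + 53 = 0.
Substitute λ = y + (tr M)/3 = y + 1.333333 to remove the quadratic term: y³ + p·y + q = 0 with p = s − (tr M)²/3 = -56.333333 and q = −2(tr M)³/27 + (tr M)·s/3 − det M = -19.740741.
Three real roots ⇒ use the trigonometric (Viète) form: r = 2√(−p/3) = 8.666667, φ = arccos(3q/(p·r)) = arccos(0.121302) = 1.449195 rad.
y_k = r·cos(φ/3 − 2πk/3) for k = 0, 1, 2 gives y = 7.674987, -0.351196, -7.323790.
λ_k = y_k + 1.333333 gives λ = 9.0083, 0.9821, -5.9905 (check: the sum is 4.0000 = tr M).

Eigenvalues sorted in increasing order: [-5.9905, 0.9821, 9.0083].


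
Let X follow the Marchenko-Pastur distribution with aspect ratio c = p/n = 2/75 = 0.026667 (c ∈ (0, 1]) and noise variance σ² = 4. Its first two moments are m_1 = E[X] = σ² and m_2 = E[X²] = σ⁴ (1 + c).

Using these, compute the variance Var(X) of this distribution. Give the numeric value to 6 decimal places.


m_1 = E[X] = σ² = 4, so m_1² = 16.
m_2 = E[X²] = σ⁴ (1 + c) = 16 · (1 + 0.026667) = 16 · 1.026667 = 16.426667.
(Note m_2 − m_1² simplifies to c · σ⁴ = 0.026667 · 16.)

Var(X) = m_2 − m_1² = 16.426667 − 16 = 0.426667.


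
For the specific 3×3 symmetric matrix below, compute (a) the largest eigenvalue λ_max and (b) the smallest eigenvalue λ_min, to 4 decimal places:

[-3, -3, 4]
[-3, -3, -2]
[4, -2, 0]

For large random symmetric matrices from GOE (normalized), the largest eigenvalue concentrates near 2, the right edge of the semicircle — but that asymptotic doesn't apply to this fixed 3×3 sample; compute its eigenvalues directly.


Since M is real symmetric, all three eigenvalues are real; they are the roots of det(λI − M) = λ³ − (tr M) λ² + s λ − det M, where s is the sum of the principal 2×2 minors.
tr M = -3 + (-3) + 0 = -6.
s = ((-3)·(-3) − (-3)²) + ((-3)·0 − 4²) + ((-3)·0 − (-2)²) = 0 + (-16) + (-4) = -20.
det M (expand along row 1) = (-3)·(-4) − (-3)·8 + 4·18 = 108.
Characteristic polynomial: λ³ + 6λ² − 20λ − 108 = 0.
Substitute λ = y + (tr M)/3 = y − 2.000000 to remove the quadratic term: y³ + p·y + q = 0 with p = s − (tr M)²/3 = -32.000000 and q = −2(tr M)³/27 + (tr M)·s/3 − det M = -52.000000.
Three real roots ⇒ use the trigonometric (Viète) form: r = 2√(−p/3) = 6.531973, φ = arccos(3q/(p·r)) = arccos(0.746329) = 0.728267 rad.
y_k = r·cos(φ/3 − 2πk/3) for k = 0, 1, 2 gives y = 6.340450, -1.810439, -4.530011.
λ_k = y_k − 2.000000 gives λ = 4.3405, -3.8104, -6.5300 (check: the sum is -6.0000 = tr M).

Hence λ_max = 4.3405 and λ_min = -6.5300.


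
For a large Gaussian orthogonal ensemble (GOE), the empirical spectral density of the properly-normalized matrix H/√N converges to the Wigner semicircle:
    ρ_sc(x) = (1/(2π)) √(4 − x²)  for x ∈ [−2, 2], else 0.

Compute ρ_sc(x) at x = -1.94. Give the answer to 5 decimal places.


ρ_sc(x) = (1/(2π)) √(4 − x²). With x = -1.94:
  4 − x² = 4 − (-1.94)² = 4 − 3.763600 = 0.236400.
  √(4 − x²) = 0.486210.
  1/(2π) = 0.159155.
  ρ_sc(-1.94) = 0.159155 · 0.486210 = 0.077383.

Rounded to 5 decimal places: ρ_sc(-1.94) ≈ 0.07738.


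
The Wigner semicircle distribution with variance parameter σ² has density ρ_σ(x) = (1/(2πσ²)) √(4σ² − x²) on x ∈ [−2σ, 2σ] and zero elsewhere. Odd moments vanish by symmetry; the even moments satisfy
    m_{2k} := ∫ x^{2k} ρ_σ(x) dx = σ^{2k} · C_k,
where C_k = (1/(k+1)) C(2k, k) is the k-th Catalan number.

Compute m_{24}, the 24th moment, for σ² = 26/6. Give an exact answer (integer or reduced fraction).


By the scaled semicircle moment identity, m_{2k} = σ^{2k} · C_k with k = 12.
C_12 = (1/(k+1)) · C(2k, k) = (1/13) · C(24, 12) = (1/13) · 2704156 = 208012.
σ^{2k} = (σ²)^k = (26/6)^12 = 23298085122481/531441.

Therefore m_{24} = σ^{24} · C_12 = (23298085122481/531441) · 208012 = 4846281282497517772/531441.


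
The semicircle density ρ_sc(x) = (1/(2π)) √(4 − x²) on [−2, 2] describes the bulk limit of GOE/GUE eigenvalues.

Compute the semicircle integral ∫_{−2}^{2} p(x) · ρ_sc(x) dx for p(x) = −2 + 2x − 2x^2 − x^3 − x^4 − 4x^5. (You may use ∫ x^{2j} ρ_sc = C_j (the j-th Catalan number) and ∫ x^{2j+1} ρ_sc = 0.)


Write p(x) = Σ a_i x^i, split into monomials and integrate each against ρ_sc separately.
Using ∫ x^{2j} ρ_sc = C_j = (1/(j+1)) C(2j, j) (Catalan numbers) and ∫ x^{2j+1} ρ_sc = 0 (odd monomials vanish by symmetry):
  i = 0 (even): a_0 · C_{0} = -2 · 1 = -2
  i = 1 (odd): ∫ x^1 ρ_sc = 0 (vanishes)
  i = 2 (even): a_2 · C_{1} = -2 · 1 = -2
  i = 3 (odd): ∫ x^3 ρ_sc = 0 (vanishes)
  i = 4 (even): a_4 · C_{2} = -1 · 2 = -2
  i = 5 (odd): ∫ x^5 ρ_sc = 0 (vanishes)

Summing the contributions: ∫_{−2}^{2} p(x) ρ_sc(x) dx = (-2) + (-2) + (-2) = -6.


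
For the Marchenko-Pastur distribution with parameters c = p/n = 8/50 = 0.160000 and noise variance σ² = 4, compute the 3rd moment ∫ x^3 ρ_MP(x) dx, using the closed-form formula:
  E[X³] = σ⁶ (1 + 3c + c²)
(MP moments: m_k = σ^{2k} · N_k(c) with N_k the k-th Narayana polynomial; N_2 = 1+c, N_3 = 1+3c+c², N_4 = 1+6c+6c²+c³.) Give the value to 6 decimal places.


E[X³] = σ⁶ (1 + 3c + c²) (third MP moment). With σ² = 4 (so σ⁶ = 64) and c = 8/50 = 0.160000: E[X³] = 64 · (1 + 3·0.160000 + (0.160000)²) = 64 · 1.505600.

So E[X^3] = 96.358400.


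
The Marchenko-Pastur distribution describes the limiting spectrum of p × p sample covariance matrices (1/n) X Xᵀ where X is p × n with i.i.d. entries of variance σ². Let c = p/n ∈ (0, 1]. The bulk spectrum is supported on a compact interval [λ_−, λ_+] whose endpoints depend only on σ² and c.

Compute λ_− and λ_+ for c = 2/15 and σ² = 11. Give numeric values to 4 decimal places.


c = 2/15 = 0.133333; √c = 0.365148.
λ_− = σ² (1 − √c)² = 11 · (1 − 0.365148)² = 11 · (0.634852)² = 4.433402.
λ_+ = σ² (1 + √c)² = 11 · (1 + 0.365148)² = 11 · (1.365148)² = 20.499931.

Rounded to 4 decimal places: λ_− ≈ 4.4334, λ_+ ≈ 20.4999.


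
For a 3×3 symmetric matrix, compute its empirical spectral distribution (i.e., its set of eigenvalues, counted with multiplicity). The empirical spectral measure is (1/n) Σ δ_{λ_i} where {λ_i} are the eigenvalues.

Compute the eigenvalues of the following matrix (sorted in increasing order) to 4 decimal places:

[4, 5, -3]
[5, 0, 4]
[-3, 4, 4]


Since M is real symmetric, all three eigenvalues are real; they are the roots of det(λI − M) = λ³ − (tr M) λ² + s λ − det M, where s is the sum of the principal 2×2 minors.
tr M = 4 + 0 + 4 = 8.
s = (4·0 − 5²) + (4·4 − (-3)²) + (0·4 − 4²) = -25 + 7 + (-16) = -34.
det M (expand along row 1) = 4·(-16) − 5·32 + (-3)·20 = -284.
Characteristic polynomial: λ³ − 8λ² − 34λ + 284 = 0.
Substitute λ = y + (tr M)/3 = y + 2.666667 to remove the quadratic term: y³ + p·y + q = 0 with p = s − (tr M)²/3 = -55.333333 and q = −2(tr M)³/27 + (tr M)·s/3 − det M = 155.407407.
Three real roots ⇒ use the trigonometric (Viète) form: r = 2√(−p/3) = 8.589399, φ = arccos(3q/(p·r)) = arccos(-0.980942) = 2.946048 rad.
y_k = r·cos(φ/3 − 2πk/3) for k = 0, 1, 2 gives y = 4.770097, 3.801062, -8.571159.
λ_k = y_k + 2.666667 gives λ = 7.4368, 6.4677, -5.9045 (check: the sum is 8.0000 = tr M).

Eigenvalues sorted in increasing order: [-5.9045, 6.4677, 7.4368].


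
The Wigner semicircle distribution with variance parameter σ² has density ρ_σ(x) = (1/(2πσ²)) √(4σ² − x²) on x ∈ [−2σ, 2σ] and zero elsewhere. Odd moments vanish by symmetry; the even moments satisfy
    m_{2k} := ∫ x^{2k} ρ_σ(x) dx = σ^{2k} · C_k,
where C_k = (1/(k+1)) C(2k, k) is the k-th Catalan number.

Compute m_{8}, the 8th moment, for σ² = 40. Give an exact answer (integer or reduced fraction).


By the scaled semicircle moment identity, m_{2k} = σ^{2k} · C_k with k = 4.
C_4 = (1/(k+1)) · C(2k, k) = (1/5) · C(8, 4) = (1/5) · 70 = 14.
σ^{2k} = (σ²)^k = (40)^4 = 2560000.

Therefore m_{8} = σ^{8} · C_4 = 2560000 · 14 = 35840000.


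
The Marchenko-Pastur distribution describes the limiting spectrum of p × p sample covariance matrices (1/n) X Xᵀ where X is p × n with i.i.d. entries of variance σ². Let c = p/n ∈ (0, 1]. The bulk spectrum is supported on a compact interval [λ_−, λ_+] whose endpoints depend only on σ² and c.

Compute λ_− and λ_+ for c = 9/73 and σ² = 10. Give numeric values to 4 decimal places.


c = 9/73 = 0.123288; √c = 0.351123.
λ_− = σ² (1 − √c)² = 10 · (1 − 0.351123)² = 10 · (0.648877)² = 4.210408.
λ_+ = σ² (1 + √c)² = 10 · (1 + 0.351123)² = 10 · (1.351123)² = 18.255346.

Rounded to 4 decimal places: λ_− ≈ 4.2104, λ_+ ≈ 18.2553.


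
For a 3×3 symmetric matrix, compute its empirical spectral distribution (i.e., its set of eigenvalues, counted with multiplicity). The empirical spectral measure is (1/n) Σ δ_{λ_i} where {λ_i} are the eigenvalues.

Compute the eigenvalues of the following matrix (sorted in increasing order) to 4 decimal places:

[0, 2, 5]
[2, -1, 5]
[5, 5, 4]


Since M is real symmetric, all three eigenvalues are real; they are the roots of det(λI − M) = λ³ − (tr M) λ² + s λ − det M, where s is the sum of the principal 2×2 minors.
tr M = 0 + (-1) + 4 = 3.
s = (0·(-1) − 2²) + (0·4 − 5²) + ((-1)·4 − 5²) = -4 + (-25) + (-29) = -58.
det M (expand along row 1) = 0·(-29) − 2·(-17) + 5·15 = 109.
Characteristic polynomial: λ³ − 3λ² − 58λ − 109 = 0.
Substitute λ = y + (tr M)/3 = y + 1.000000 to remove the quadratic term: y³ + p·y + q = 0 with p = s − (tr M)²/3 = -61.000000 and q = −2(tr M)³/27 + (tr M)·s/3 − det M = -169.000000.
Three real roots ⇒ use the trigonometric (Viète) form: r = 2√(−p/3) = 9.018500, φ = arccos(3q/(p·r)) = arccos(0.921603) = 0.398606 rad.
y_k = r·cos(φ/3 − 2πk/3) for k = 0, 1, 2 gives y = 8.939010, -3.434818, -5.504192.
λ_k = y_k + 1.000000 gives λ = 9.9390, -2.4348, -4.5042 (check: the sum is 3.0000 = tr M).

Eigenvalues sorted in increasing order: [-4.5042, -2.4348, 9.9390].


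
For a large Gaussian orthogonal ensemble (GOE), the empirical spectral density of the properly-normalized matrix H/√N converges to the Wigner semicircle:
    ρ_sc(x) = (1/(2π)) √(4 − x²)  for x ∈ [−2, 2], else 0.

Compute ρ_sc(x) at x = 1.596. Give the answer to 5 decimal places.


ρ_sc(x) = (1/(2π)) √(4 − x²). With x = 1.596:
  4 − x² = 4 − (1.596)² = 4 − 2.547216 = 1.452784.
  √(4 − x²) = 1.205315.
  1/(2π) = 0.159155.
  ρ_sc(1.596) = 0.159155 · 1.205315 = 0.191832.

Rounded to 5 decimal places: ρ_sc(1.596) ≈ 0.19183.


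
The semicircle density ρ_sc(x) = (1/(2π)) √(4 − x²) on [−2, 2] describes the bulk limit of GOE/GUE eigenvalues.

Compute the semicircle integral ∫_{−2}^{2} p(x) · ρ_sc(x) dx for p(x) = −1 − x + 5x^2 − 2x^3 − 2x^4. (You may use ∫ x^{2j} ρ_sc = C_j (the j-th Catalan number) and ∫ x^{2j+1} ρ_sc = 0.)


Write p(x) = Σ a_i x^i, split into monomials and integrate each against ρ_sc separately.
Using ∫ x^{2j} ρ_sc = C_j = (1/(j+1)) C(2j, j) (Catalan numbers) and ∫ x^{2j+1} ρ_sc = 0 (odd monomials vanish by symmetry):
  i = 0 (even): a_0 · C_{0} = -1 · 1 = -1
  i = 1 (odd): ∫ x^1 ρ_sc = 0 (vanishes)
  i = 2 (even): a_2 · C_{1} = 5 · 1 = 5
  i = 3 (odd): ∫ x^3 ρ_sc = 0 (vanishes)
  i = 4 (even): a_4 · C_{2} = -2 · 2 = -4

Summing the contributions: ∫_{−2}^{2} p(x) ρ_sc(x) dx = (-1) + 5 + (-4) = 0.


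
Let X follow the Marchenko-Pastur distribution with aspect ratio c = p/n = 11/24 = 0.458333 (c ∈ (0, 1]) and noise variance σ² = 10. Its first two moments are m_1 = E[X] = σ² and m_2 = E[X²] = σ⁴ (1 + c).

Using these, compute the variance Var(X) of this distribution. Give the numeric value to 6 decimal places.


m_1 = E[X] = σ² = 10, so m_1² = 100.
m_2 = E[X²] = σ⁴ (1 + c) = 100 · (1 + 0.458333) = 100 · 1.458333 = 145.833333.
(Note m_2 − m_1² simplifies to c · σ⁴ = 0.458333 · 100.)

Var(X) = m_2 − m_1² = 145.833333 − 100 = 45.833333.


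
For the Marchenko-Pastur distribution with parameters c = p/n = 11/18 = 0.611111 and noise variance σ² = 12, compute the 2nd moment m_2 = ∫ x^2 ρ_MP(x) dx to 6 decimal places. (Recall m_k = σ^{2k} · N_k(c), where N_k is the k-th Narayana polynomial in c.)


E[X²] = σ⁴ (1 + c) (second MP moment). With σ² = 12 (so σ⁴ = 144) and c = 11/18 = 0.611111: E[X²] = 144 · (1 + 0.611111) = 144 · 1.611111.

So E[X^2] = 232.000000.


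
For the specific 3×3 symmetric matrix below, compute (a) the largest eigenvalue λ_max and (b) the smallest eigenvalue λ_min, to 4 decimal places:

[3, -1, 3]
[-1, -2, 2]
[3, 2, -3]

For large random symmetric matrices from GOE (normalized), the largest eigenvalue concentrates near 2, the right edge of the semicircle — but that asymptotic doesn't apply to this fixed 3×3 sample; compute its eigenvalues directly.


Since M is real symmetric, all three eigenvalues are real; they are the roots of det(λI − M) = λ³ − (tr M) λ² + s λ − det M, where s is the sum of the principal 2×2 minors.
tr M = 3 + (-2) + (-3) = -2.
s = (3·(-2) − (-1)²) + (3·(-3) − 3²) + ((-2)·(-3) − 2²) = -7 + (-18) + 2 = -23.
det M (expand along row 1) = 3·2 − (-1)·(-3) + 3·4 = 15.
Characteristic polynomial: λ³ + 2λ² − 23λ − 15 = 0.
Substitute λ = y + (tr M)/3 = y − 0.666667 to remove the quadratic term: y³ + p·y + q = 0 with p = s − (tr M)²/3 = -24.333333 and q = −2(tr M)³/27 + (tr M)·s/3 − det M = 0.925926.
Three real roots ⇒ use the trigonometric (Viète) form: r = 2√(−p/3) = 5.696002, φ = arccos(3q/(p·r)) = arccos(-0.020041) = 1.590839 rad.
y_k = r·cos(φ/3 − 2πk/3) for k = 0, 1, 2 gives y = 4.913746, 0.038054, -4.951800.
λ_k = y_k − 0.666667 gives λ = 4.2471, -0.6286, -5.6185 (check: the sum is -2.0000 = tr M).

Hence λ_max = 4.2471 and λ_min = -5.6185.


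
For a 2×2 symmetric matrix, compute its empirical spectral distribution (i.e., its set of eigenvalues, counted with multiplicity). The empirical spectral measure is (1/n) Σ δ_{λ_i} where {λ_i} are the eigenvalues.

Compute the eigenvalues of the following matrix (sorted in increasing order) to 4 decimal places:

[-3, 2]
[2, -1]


Since M is real symmetric, both eigenvalues are real; they are the roots of det(λI − M) = λ² − (tr M) λ + det M.
tr M = -3 + (-1) = -4.
det M = (-3)·(-1) − 2² = 3 − 4 = -1.
Characteristic polynomial: λ² + 4λ − 1 = 0.
Discriminant Δ = (tr M)² − 4·det M = 16 − (-4) = 20; √Δ = 4.472136.
λ = (tr M ± √Δ)/2 = (-4 ± 4.472136)/2, giving (tr M − √Δ)/2 = -4.2361 and (tr M + √Δ)/2 = 0.2361.

Eigenvalues sorted in increasing order: [-4.2361, 0.2361].


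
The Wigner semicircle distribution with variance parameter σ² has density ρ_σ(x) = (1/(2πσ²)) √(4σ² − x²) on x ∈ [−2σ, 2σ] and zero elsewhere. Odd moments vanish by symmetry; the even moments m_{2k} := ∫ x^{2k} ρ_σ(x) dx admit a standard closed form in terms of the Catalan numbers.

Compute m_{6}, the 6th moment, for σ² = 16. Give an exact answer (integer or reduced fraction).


By the scaled semicircle moment identity, m_{2k} = σ^{2k} · C_k with k = 3.
C_3 = (1/(k+1)) · C(2k, k) = (1/4) · C(6, 3) = (1/4) · 20 = 5.
σ^{2k} = (σ²)^k = (16)^3 = 4096.

Therefore m_{6} = σ^{6} · C_3 = 4096 · 5 = 20480.


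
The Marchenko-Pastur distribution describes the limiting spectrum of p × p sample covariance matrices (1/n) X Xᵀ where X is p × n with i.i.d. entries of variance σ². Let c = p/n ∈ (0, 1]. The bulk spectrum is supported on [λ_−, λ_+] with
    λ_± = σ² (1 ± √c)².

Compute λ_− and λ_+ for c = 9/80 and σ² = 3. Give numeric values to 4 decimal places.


c = 9/80 = 0.112500; √c = 0.335410.
λ_− = σ² (1 − √c)² = 3 · (1 − 0.335410)² = 3 · (0.664590)² = 1.325039.
λ_+ = σ² (1 + √c)² = 3 · (1 + 0.335410)² = 3 · (1.335410)² = 5.349961.

Rounded to 4 decimal places: λ_− ≈ 1.3250, λ_+ ≈ 5.3500.


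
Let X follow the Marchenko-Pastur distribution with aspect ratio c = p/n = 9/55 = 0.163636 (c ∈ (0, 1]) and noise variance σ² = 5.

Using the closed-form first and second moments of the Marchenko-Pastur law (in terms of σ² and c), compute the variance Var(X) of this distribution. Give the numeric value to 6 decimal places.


Recall the MP moments m_1 = E[X] = σ² and m_2 = E[X²] = σ⁴ (1 + c).
m_1 = E[X] = σ² = 5, so m_1² = 25.
m_2 = E[X²] = σ⁴ (1 + c) = 25 · (1 + 0.163636) = 25 · 1.163636 = 29.090909.
(Note m_2 − m_1² simplifies to c · σ⁴ = 0.163636 · 25.)

Var(X) = m_2 − m_1² = 29.090909 − 25 = 4.090909.


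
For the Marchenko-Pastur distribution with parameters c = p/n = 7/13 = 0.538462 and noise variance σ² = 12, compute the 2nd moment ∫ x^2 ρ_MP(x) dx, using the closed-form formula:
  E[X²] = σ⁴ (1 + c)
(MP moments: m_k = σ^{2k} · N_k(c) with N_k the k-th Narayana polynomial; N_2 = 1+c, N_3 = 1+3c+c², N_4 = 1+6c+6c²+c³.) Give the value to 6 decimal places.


E[X²] = σ⁴ (1 + c) (second MP moment). With σ² = 12 (so σ⁴ = 144) and c = 7/13 = 0.538462: E[X²] = 144 · (1 + 0.538462) = 144 · 1.538462.

So E[X^2] = 221.538462.


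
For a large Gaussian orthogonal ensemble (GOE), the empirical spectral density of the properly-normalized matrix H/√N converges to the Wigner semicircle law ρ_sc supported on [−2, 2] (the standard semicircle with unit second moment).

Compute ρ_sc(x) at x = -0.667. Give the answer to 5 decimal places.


ρ_sc(x) = (1/(2π)) √(4 − x²). With x = -0.667:
  4 − x² = 4 − (-0.667)² = 4 − 0.444889 = 3.555111.
  √(4 − x²) = 1.885500.
  1/(2π) = 0.159155.
  ρ_sc(-0.667) = 0.159155 · 1.885500 = 0.300087.

Rounded to 5 decimal places: ρ_sc(-0.667) ≈ 0.30009.


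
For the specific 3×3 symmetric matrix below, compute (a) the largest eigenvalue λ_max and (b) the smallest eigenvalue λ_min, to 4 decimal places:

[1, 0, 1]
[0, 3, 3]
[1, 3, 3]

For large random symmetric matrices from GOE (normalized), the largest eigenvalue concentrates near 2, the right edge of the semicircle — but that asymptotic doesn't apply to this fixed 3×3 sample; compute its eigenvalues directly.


Since M is real symmetric, all three eigenvalues are real; they are the roots of det(λI − M) = λ³ − (tr M) λ² + s λ − det M, where s is the sum of the principal 2×2 minors.
tr M = 1 + 3 + 3 = 7.
s = (1·3 − 0²) + (1·3 − 1²) + (3·3 − 3²) = 3 + 2 + 0 = 5.
det M (expand along row 1) = 1·0 − 0·(-3) + 1·(-3) = -3.
Characteristic polynomial: λ³ − 7λ² + 5λ + 3 = 0.
Substitute λ = y + (tr M)/3 = y + 2.333333 to remove the quadratic term: y³ + p·y + q = 0 with p = s − (tr M)²/3 = -11.333333 and q = −2(tr M)³/27 + (tr M)·s/3 − det M = -10.740741.
Three real roots ⇒ use the trigonometric (Viète) form: r = 2√(−p/3) = 3.887301, φ = arccos(3q/(p·r)) = arccos(0.731391) = 0.750437 rad.
y_k = r·cos(φ/3 − 2πk/3) for k = 0, 1, 2 gives y = 3.766314, -1.049796, -2.716518.
λ_k = y_k + 2.333333 gives λ = 6.0996, 1.2835, -0.3832 (check: the sum is 7.0000 = tr M).

Hence λ_max = 6.0996 and λ_min = -0.3832.


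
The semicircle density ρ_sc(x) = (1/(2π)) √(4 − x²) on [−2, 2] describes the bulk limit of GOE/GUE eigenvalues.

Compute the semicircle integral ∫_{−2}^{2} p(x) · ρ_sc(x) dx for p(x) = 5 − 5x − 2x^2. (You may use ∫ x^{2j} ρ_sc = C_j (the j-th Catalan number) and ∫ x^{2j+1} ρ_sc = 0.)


Write p(x) = Σ a_i x^i, split into monomials and integrate each against ρ_sc separately.
Using ∫ x^{2j} ρ_sc = C_j = (1/(j+1)) C(2j, j) (Catalan numbers) and ∫ x^{2j+1} ρ_sc = 0 (odd monomials vanish by symmetry):
  i = 0 (even): a_0 · C_{0} = 5 · 1 = 5
  i = 1 (odd): ∫ x^1 ρ_sc = 0 (vanishes)
  i = 2 (even): a_2 · C_{1} = -2 · 1 = -2

Summing the contributions: ∫_{−2}^{2} p(x) ρ_sc(x) dx = 5 + (-2) = 3.


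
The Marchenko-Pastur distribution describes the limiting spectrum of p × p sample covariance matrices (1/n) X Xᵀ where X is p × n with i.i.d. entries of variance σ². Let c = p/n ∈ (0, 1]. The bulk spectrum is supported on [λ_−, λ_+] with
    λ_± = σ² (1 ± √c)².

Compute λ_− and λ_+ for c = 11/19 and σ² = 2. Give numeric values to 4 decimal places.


c = 11/19 = 0.578947; √c = 0.760886.
λ_− = σ² (1 − √c)² = 2 · (1 − 0.760886)² = 2 · (0.239114)² = 0.114351.
λ_+ = σ² (1 + √c)² = 2 · (1 + 0.760886)² = 2 · (1.760886)² = 6.201438.

Rounded to 4 decimal places: λ_− ≈ 0.1144, λ_+ ≈ 6.2014.


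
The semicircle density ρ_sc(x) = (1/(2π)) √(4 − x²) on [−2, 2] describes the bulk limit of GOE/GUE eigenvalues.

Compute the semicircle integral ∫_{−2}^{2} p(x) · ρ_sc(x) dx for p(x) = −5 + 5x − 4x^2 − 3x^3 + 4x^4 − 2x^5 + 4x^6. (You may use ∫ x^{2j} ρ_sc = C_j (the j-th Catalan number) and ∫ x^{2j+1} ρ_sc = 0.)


Write p(x) = Σ a_i x^i, split into monomials and integrate each against ρ_sc separately.
Using ∫ x^{2j} ρ_sc = C_j = (1/(j+1)) C(2j, j) (Catalan numbers) and ∫ x^{2j+1} ρ_sc = 0 (odd monomials vanish by symmetry):
  i = 0 (even): a_0 · C_{0} = -5 · 1 = -5
  i = 1 (odd): ∫ x^1 ρ_sc = 0 (vanishes)
  i = 2 (even): a_2 · C_{1} = -4 · 1 = -4
  i = 3 (odd): ∫ x^3 ρ_sc = 0 (vanishes)
  i = 4 (even): a_4 · C_{2} = 4 · 2 = 8
  i = 5 (odd): ∫ x^5 ρ_sc = 0 (vanishes)
  i = 6 (even): a_6 · C_{3} = 4 · 5 = 20

Summing the contributions: ∫_{−2}^{2} p(x) ρ_sc(x) dx = (-5) + (-4) + 8 + 20 = 19.


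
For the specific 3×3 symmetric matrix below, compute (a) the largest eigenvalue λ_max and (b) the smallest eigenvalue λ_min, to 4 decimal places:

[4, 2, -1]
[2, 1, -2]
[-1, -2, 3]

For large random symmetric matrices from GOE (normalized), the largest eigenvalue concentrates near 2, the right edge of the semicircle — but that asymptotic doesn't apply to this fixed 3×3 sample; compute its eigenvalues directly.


Since M is real symmetric, all three eigenvalues are real; they are the roots of det(λI − M) = λ³ − (tr M) λ² + s λ − det M, where s is the sum of the principal 2×2 minors.
tr M = 4 + 1 + 3 = 8.
s = (4·1 − 2²) + (4·3 − (-1)²) + (1·3 − (-2)²) = 0 + 11 + (-1) = 10.
det M (expand along row 1) = 4·(-1) − 2·4 + (-1)·(-3) = -9.
Characteristic polynomial: λ³ − 8λ² + 10λ + 9 = 0.
Substitute λ = y + (tr M)/3 = y + 2.666667 to remove the quadratic term: y³ + p·y + q = 0 with p = s − (tr M)²/3 = -11.333333 and q = −2(tr M)³/27 + (tr M)·s/3 − det M = -2.259259.
Three real roots ⇒ use the trigonometric (Viète) form: r = 2√(−p/3) = 3.887301, φ = arccos(3q/(p·r)) = arccos(0.153844) = 1.416339 rad.
y_k = r·cos(φ/3 − 2πk/3) for k = 0, 1, 2 gives y = 3.462067, -0.200053, -3.262014.
λ_k = y_k + 2.666667 gives λ = 6.1287, 2.4666, -0.5953 (check: the sum is 8.0000 = tr M).

Hence λ_max = 6.1287 and λ_min = -0.5953.


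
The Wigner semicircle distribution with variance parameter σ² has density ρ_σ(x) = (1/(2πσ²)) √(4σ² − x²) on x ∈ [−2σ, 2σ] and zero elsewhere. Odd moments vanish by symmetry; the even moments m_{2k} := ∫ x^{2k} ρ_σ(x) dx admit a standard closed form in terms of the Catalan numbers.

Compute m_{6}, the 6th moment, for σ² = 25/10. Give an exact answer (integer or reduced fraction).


By the scaled semicircle moment identity, m_{2k} = σ^{2k} · C_k with k = 3.
C_3 = (1/(k+1)) · C(2k, k) = (1/4) · C(6, 3) = (1/4) · 20 = 5.
σ^{2k} = (σ²)^k = (25/10)^3 = 125/8.

Therefore m_{6} = σ^{6} · C_3 = (125/8) · 5 = 625/8.


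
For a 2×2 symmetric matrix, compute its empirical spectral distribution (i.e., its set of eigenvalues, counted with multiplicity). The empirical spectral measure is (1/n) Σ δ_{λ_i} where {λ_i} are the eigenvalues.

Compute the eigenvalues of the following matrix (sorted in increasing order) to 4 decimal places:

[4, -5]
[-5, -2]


Since M is real symmetric, both eigenvalues are real; they are the roots of det(λI − M) = λ² − (tr M) λ + det M.
tr M = 4 + (-2) = 2.
det M = 4·(-2) − (-5)² = -8 − 25 = -33.
Characteristic polynomial: λ² − 2λ − 33 = 0.
Discriminant Δ = (tr M)² − 4·det M = 4 − (-132) = 136; √Δ = 11.661904.
λ = (tr M ± √Δ)/2 = (2 ± 11.661904)/2, giving (tr M − √Δ)/2 = -4.8310 and (tr M + √Δ)/2 = 6.8310.

Eigenvalues sorted in increasing order: [-4.8310, 6.8310].


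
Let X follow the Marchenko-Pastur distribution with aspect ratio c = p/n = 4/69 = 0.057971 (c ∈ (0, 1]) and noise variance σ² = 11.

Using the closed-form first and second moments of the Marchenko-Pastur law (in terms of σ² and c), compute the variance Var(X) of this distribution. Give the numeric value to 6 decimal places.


Recall the MP moments m_1 = E[X] = σ² and m_2 = E[X²] = σ⁴ (1 + c).
m_1 = E[X] = σ² = 11, so m_1² = 121.
m_2 = E[X²] = σ⁴ (1 + c) = 121 · (1 + 0.057971) = 121 · 1.057971 = 128.014493.
(Note m_2 − m_1² simplifies to c · σ⁴ = 0.057971 · 121.)

Var(X) = m_2 − m_1² = 128.014493 − 121 = 7.014493.


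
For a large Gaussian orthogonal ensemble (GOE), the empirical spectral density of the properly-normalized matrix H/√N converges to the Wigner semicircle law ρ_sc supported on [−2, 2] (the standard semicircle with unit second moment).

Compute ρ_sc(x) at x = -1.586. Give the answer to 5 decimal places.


ρ_sc(x) = (1/(2π)) √(4 − x²). With x = -1.586:
  4 − x² = 4 − (-1.586)² = 4 − 2.515396 = 1.484604.
  √(4 − x²) = 1.218443.
  1/(2π) = 0.159155.
  ρ_sc(-1.586) = 0.159155 · 1.218443 = 0.193921.

Rounded to 5 decimal places: ρ_sc(-1.586) ≈ 0.19392.


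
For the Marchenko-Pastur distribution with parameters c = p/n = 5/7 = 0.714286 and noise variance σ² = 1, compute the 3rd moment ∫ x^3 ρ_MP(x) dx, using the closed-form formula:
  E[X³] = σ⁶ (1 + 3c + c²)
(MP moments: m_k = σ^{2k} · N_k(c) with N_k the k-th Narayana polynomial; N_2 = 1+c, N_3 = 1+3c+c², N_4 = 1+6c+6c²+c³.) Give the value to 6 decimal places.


E[X³] = σ⁶ (1 + 3c + c²) (third MP moment). With σ² = 1 (so σ⁶ = 1) and c = 5/7 = 0.714286: E[X³] = 1 · (1 + 3·0.714286 + (0.714286)²) = 1 · 3.653061.

So E[X^3] = 3.653061.


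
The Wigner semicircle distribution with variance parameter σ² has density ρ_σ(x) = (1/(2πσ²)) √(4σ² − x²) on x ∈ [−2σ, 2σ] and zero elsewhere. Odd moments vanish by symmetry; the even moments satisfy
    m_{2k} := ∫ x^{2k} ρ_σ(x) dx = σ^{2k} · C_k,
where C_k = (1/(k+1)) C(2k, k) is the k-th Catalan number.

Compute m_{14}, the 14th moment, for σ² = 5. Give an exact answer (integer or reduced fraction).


By the scaled semicircle moment identity, m_{2k} = σ^{2k} · C_k with k = 7.
C_7 = (1/(k+1)) · C(2k, k) = (1/8) · C(14, 7) = (1/8) · 3432 = 429.
σ^{2k} = (σ²)^k = (5)^7 = 78125.

Therefore m_{14} = σ^{14} · C_7 = 78125 · 429 = 33515625.


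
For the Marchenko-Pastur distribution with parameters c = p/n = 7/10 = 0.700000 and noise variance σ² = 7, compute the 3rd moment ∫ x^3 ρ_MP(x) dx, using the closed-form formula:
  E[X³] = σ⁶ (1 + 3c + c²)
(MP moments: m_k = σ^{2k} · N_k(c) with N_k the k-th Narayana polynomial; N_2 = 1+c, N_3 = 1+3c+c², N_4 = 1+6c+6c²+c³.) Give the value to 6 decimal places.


E[X³] = σ⁶ (1 + 3c + c²) (third MP moment). With σ² = 7 (so σ⁶ = 343) and c = 7/10 = 0.700000: E[X³] = 343 · (1 + 3·0.700000 + (0.700000)²) = 343 · 3.590000.

So E[X^3] = 1231.370000.


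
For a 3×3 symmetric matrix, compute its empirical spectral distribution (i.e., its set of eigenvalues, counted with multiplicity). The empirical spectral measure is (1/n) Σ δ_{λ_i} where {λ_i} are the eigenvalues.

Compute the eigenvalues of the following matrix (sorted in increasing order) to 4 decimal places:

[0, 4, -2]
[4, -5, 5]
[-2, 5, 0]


Since M is real symmetric, all three eigenvalues are real; they are the roots of det(λI − M) = λ³ − (tr M) λ² + s λ − det M, where s is the sum of the principal 2×2 minors.
tr M = 0 + (-5) + 0 = -5.
s = (0·(-5) − 4²) + (0·0 − (-2)²) + ((-5)·0 − 5²) = -16 + (-4) + (-25) = -45.
det M (expand along row 1) = 0·(-25) − 4·10 + (-2)·10 = -60.
Characteristic polynomial: λ³ + 5λ² − 45λ + 60 = 0.
Substitute λ = y + (tr M)/3 = y − 1.666667 to remove the quadratic term: y³ + p·y + q = 0 with p = s − (tr M)²/3 = -53.333333 and q = −2(tr M)³/27 + (tr M)·s/3 − det M = 144.259259.
Three real roots ⇒ use the trigonometric (Viète) form: r = 2√(−p/3) = 8.432740, φ = arccos(3q/(p·r)) = arccos(-0.962271) = 2.866026 rad.
y_k = r·cos(φ/3 − 2πk/3) for k = 0, 1, 2 gives y = 4.868470, 3.528720, -8.397190.
λ_k = y_k − 1.666667 gives λ = 3.2018, 1.8621, -10.0639 (check: the sum is -5.0000 = tr M).

Eigenvalues sorted in increasing order: [-10.0639, 1.8621, 3.2018].


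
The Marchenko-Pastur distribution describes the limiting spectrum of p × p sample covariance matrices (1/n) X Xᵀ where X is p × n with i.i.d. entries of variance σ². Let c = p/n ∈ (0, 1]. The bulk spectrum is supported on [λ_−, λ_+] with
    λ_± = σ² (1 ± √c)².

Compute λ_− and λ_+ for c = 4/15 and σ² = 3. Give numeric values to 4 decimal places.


c = 4/15 = 0.266667; √c = 0.516398.
λ_− = σ² (1 − √c)² = 3 · (1 − 0.516398)² = 3 · (0.483602)² = 0.701613.
λ_+ = σ² (1 + √c)² = 3 · (1 + 0.516398)² = 3 · (1.516398)² = 6.898387.

Rounded to 4 decimal places: λ_− ≈ 0.7016, λ_+ ≈ 6.8984.


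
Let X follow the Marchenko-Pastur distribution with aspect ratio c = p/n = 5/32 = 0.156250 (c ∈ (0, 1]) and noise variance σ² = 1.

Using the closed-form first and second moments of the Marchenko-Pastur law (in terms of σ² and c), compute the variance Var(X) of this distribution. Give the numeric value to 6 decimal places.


Recall the MP moments m_1 = E[X] = σ² and m_2 = E[X²] = σ⁴ (1 + c).
m_1 = E[X] = σ² = 1, so m_1² = 1.
m_2 = E[X²] = σ⁴ (1 + c) = 1 · (1 + 0.156250) = 1 · 1.156250 = 1.156250.
(Note m_2 − m_1² simplifies to c · σ⁴ = 0.156250 · 1.)

Var(X) = m_2 − m_1² = 1.156250 − 1 = 0.156250.


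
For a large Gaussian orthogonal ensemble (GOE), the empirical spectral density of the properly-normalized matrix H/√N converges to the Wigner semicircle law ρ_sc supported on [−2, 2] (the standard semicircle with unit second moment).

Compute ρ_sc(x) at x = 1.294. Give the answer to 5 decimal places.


ρ_sc(x) = (1/(2π)) √(4 − x²). With x = 1.294:
  4 − x² = 4 − (1.294)² = 4 − 1.674436 = 2.325564.
  √(4 − x²) = 1.524980.
  1/(2π) = 0.159155.
  ρ_sc(1.294) = 0.159155 · 1.524980 = 0.242708.

Rounded to 5 decimal places: ρ_sc(1.294) ≈ 0.24271.


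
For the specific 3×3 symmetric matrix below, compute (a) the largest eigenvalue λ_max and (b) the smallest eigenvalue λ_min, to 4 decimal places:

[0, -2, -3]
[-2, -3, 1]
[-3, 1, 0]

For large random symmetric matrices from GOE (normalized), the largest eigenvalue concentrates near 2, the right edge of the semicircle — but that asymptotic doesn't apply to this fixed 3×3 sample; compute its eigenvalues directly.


Since M is real symmetric, all three eigenvalues are real; they are the roots of det(λI − M) = λ³ − (tr M) λ² + s λ − det M, where s is the sum of the principal 2×2 minors.
tr M = 0 + (-3) + 0 = -3.
s = (0·(-3) − (-2)²) + (0·0 − (-3)²) + ((-3)·0 − 1²) = -4 + (-9) + (-1) = -14.
det M (expand along row 1) = 0·(-1) − (-2)·3 + (-3)·(-11) = 39.
Characteristic polynomial: λ³ + 3λ² − 14λ − 39 = 0.
Substitute λ = y + (tr M)/3 = y − 1.000000 to remove the quadratic term: y³ + p·y + q = 0 with p = s − (tr M)²/3 = -17.000000 and q = −2(tr M)³/27 + (tr M)·s/3 − det M = -23.000000.
Three real roots ⇒ use the trigonometric (Viète) form: r = 2√(−p/3) = 4.760952, φ = arccos(3q/(p·r)) = arccos(0.852523) = 0.550002 rad.
y_k = r·cos(φ/3 − 2πk/3) for k = 0, 1, 2 gives y = 4.681165, -1.588904, -3.092261.
λ_k = y_k − 1.000000 gives λ = 3.6812, -2.5889, -4.0923 (check: the sum is -3.0000 = tr M).

Hence λ_max = 3.6812 and λ_min = -4.0923.


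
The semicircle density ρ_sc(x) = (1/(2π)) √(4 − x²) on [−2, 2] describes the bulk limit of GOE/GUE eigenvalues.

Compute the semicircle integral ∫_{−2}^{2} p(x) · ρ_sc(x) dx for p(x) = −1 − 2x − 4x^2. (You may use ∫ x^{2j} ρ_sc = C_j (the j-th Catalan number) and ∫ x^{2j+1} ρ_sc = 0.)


Write p(x) = Σ a_i x^i, split into monomials and integrate each against ρ_sc separately.
Using ∫ x^{2j} ρ_sc = C_j = (1/(j+1)) C(2j, j) (Catalan numbers) and ∫ x^{2j+1} ρ_sc = 0 (odd monomials vanish by symmetry):
  i = 0 (even): a_0 · C_{0} = -1 · 1 = -1
  i = 1 (odd): ∫ x^1 ρ_sc = 0 (vanishes)
  i = 2 (even): a_2 · C_{1} = -4 · 1 = -4

Summing the contributions: ∫_{−2}^{2} p(x) ρ_sc(x) dx = (-1) + (-4) = -5.


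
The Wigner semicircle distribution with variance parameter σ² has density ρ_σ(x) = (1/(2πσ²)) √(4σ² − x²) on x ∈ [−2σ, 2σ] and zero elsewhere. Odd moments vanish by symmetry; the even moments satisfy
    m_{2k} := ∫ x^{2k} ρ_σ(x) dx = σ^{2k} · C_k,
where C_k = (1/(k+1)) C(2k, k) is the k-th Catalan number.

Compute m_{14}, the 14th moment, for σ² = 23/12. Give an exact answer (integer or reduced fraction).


By the scaled semicircle moment identity, m_{2k} = σ^{2k} · C_k with k = 7.
C_7 = (1/(k+1)) · C(2k, k) = (1/8) · C(14, 7) = (1/8) · 3432 = 429.
σ^{2k} = (σ²)^k = (23/12)^7 = 3404825447/35831808.

Therefore m_{14} = σ^{14} · C_7 = (3404825447/35831808) · 429 = 486890038921/11943936.


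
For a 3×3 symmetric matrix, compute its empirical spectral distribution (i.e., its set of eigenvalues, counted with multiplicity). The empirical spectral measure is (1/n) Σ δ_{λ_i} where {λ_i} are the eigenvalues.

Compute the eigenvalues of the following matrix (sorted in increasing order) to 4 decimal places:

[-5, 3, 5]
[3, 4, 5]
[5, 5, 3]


Since M is real symmetric, all three eigenvalues are real; they are the roots of det(λI − M) = λ³ − (tr M) λ² + s λ − det M, where s is the sum of the principal 2×2 minors.
tr M = -5 + 4 + 3 = 2.
s = ((-5)·4 − 3²) + ((-5)·3 − 5²) + (4·3 − 5²) = -29 + (-40) + (-13) = -82.
det M (expand along row 1) = (-5)·(-13) − 3·(-16) + 5·(-5) = 88.
Characteristic polynomial: λ³ − 2λ² − 82λ − 88 = 0.
Substitute λ = y + (tr M)/3 = y + 0.666667 to remove the quadratic term: y³ + p·y + q = 0 with p = s − (tr M)²/3 = -83.333333 and q = −2(tr M)³/27 + (tr M)·s/3 − det M = -143.259259.
Three real roots ⇒ use the trigonometric (Viète) form: r = 2√(−p/3) = 10.540926, φ = arccos(3q/(p·r)) = arccos(0.489268) = 1.059547 rad.
y_k = r·cos(φ/3 − 2πk/3) for k = 0, 1, 2 gives y = 9.890306, -1.787666, -8.102639.
λ_k = y_k + 0.666667 gives λ = 10.5570, -1.1210, -7.4360 (check: the sum is 2.0000 = tr M).

Eigenvalues sorted in increasing order: [-7.4360, -1.1210, 10.5570].


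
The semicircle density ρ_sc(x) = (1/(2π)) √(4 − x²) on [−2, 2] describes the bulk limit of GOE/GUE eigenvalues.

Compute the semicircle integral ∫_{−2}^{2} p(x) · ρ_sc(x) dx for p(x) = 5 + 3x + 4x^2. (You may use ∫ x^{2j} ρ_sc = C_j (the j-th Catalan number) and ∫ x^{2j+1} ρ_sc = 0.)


Write p(x) = Σ a_i x^i, split into monomials and integrate each against ρ_sc separately.
Using ∫ x^{2j} ρ_sc = C_j = (1/(j+1)) C(2j, j) (Catalan numbers) and ∫ x^{2j+1} ρ_sc = 0 (odd monomials vanish by symmetry):
  i = 0 (even): a_0 · C_{0} = 5 · 1 = 5
  i = 1 (odd): ∫ x^1 ρ_sc = 0 (vanishes)
  i = 2 (even): a_2 · C_{1} = 4 · 1 = 4

Summing the contributions: ∫_{−2}^{2} p(x) ρ_sc(x) dx = 5 + 4 = 9.


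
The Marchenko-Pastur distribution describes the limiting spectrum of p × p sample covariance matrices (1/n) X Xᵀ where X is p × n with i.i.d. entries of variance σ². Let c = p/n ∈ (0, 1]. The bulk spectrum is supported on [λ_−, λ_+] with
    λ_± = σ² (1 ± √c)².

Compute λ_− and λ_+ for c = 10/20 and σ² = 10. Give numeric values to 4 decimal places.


c = 10/20 = 0.500000; √c = 0.707107.
λ_− = σ² (1 − √c)² = 10 · (1 − 0.707107)² = 10 · (0.292893)² = 0.857864.
λ_+ = σ² (1 + √c)² = 10 · (1 + 0.707107)² = 10 · (1.707107)² = 29.142136.

Rounded to 4 decimal places: λ_− ≈ 0.8579, λ_+ ≈ 29.1421.


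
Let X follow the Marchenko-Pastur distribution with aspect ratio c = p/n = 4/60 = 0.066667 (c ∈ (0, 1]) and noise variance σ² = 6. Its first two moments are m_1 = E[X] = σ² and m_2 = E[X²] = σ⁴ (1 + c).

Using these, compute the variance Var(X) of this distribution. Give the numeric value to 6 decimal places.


m_1 = E[X] = σ² = 6, so m_1² = 36.
m_2 = E[X²] = σ⁴ (1 + c) = 36 · (1 + 0.066667) = 36 · 1.066667 = 38.400000.
(Note m_2 − m_1² simplifies to c · σ⁴ = 0.066667 · 36.)

Var(X) = m_2 − m_1² = 38.400000 − 36 = 2.400000.


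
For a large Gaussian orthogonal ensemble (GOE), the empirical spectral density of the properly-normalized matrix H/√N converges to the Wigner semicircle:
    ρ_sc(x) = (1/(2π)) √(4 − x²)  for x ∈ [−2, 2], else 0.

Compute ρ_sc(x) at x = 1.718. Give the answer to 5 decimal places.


ρ_sc(x) = (1/(2π)) √(4 − x²). With x = 1.718:
  4 − x² = 4 − (1.718)² = 4 − 2.951524 = 1.048476.
  √(4 − x²) = 1.023951.
  1/(2π) = 0.159155.
  ρ_sc(1.718) = 0.159155 · 1.023951 = 0.162967.

Rounded to 5 decimal places: ρ_sc(1.718) ≈ 0.16297.
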